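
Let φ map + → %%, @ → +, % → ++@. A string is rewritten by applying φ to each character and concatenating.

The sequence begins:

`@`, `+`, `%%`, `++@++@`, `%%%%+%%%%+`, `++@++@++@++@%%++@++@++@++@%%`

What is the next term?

Rewriting the 28 symbols of ++@++@++@++@%%++@++@++@++@%% one by one yields %% %% + %% %% + %% %% + %% %% + ++@ ++@ %% %% + %% %% + %% %% + %% %% + ++@ ++@; concatenated:

%%%%+%%%%+%%%%+%%%%+++@++@%%%%+%%%%+%%%%+%%%%+++@++@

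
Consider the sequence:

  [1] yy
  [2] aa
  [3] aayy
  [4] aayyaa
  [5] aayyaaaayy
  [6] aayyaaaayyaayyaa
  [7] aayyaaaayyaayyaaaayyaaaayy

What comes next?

Each term (from the third on) is the previous term followed by the one before it: term 3 = aa·yy = aayy.
The next term joins aayyaaaayyaayyaaaayyaaaayy and aayyaaaayyaayyaa.

aayyaaaayyaayyaaaayyaaaayyaayyaaaayyaayyaa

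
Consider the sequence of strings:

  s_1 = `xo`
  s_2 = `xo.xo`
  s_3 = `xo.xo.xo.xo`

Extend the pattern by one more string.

s(k+1) = s(k)·.·s(k) — each term doubles the last with '.' between the halves.
Doubling xo.xo.xo.xo with '.' between the halves:

xo.xo.xo.xo.xo.xo.xo.xo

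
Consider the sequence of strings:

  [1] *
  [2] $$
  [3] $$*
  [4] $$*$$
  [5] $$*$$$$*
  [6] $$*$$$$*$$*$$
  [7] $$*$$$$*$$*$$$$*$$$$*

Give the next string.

$$*$$$$*$$*$$$$*$$$$*$$*$$$$*$$*$$

Each term (from the third on) is the previous term followed by the one before it: term 3 = $$·* = $$*.
So term 8 is $$*$$$$*$$*$$$$*$$$$*·$$*$$$$*$$*$$.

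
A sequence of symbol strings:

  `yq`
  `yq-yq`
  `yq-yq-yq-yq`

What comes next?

Each string is two copies of the previous one joined by '-'.
Doubling yq-yq-yq-yq with '-' between the halves:

yq-yq-yq-yq-yq-yq-yq-yq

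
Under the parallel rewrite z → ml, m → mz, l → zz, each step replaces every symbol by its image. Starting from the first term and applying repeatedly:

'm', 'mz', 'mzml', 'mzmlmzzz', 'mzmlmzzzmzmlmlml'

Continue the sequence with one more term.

φ(mzmlmzzzmzmlmlml) expands symbol-by-symbol to mz ml mz zz mz ml ml ml mz ml mz zz mz zz mz zz; joining the 16 pieces gives the next term.

mzmlmzzzmzmlmlmlmzmlmzzzmzzzmzzz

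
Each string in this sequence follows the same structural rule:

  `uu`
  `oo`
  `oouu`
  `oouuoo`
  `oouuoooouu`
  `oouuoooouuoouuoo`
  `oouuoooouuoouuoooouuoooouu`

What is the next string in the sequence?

From term 3 onward, concatenate the last term with the second-to-last: oo·uu = oouu, oouu·oo = oouuoo, …
Continuing: oouuoooouuoouuoooouuoooouu · oouuoooouuoouuoo gives term 8.

oouuoooouuoouuoooouuoooouuoouuoooouuoouuoo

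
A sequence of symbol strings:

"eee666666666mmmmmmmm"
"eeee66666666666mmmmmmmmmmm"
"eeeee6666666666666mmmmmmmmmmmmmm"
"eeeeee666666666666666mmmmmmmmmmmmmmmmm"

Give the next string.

eeeeeee66666666666666666mmmmmmmmmmmmmmmmmmmm

Each string has the form e^{n} 6^{2n+3} m^{3n-1}, where the shown terms are n = 3, 4, 5, 6.
Setting n = 7 gives 7, 17, 20 characters in each block.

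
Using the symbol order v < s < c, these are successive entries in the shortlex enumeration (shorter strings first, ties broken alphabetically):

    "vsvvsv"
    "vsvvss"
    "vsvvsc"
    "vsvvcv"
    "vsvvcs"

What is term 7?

Continuing the enumeration 2 steps past vsvvcs: vsvvcs → vsvvcc → (answer).

vsvsvv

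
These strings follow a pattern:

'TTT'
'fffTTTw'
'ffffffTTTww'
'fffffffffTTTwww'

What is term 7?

ffffffffffffffffffTTTwwwwww

s(k+1) = fff·s(k)·w, so each term gains fff as a prefix and w as a suffix.
From fffffffffTTTwww, 3 further steps: fffffffffTTTwww → ffffffffffffTTTwwww → fffffffffffffffTTTwwwww → (answer).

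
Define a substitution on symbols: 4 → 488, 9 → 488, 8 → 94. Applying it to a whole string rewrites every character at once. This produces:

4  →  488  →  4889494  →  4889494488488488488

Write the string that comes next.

Rewriting the 19 symbols of 4889494488488488488 one by one yields 488 94 94 488 488 488 488 488 94 94 488 94 94 488 94 94 488 94 94; concatenated:

48894944884884884884889494488949448894944889494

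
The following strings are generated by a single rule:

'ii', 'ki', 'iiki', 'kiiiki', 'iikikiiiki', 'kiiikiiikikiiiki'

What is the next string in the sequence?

From term 3 onward, concatenate the second-to-last term with the last: ii·ki = iiki, ki·iiki = kiiiki, …
So term 7 is iikikiiiki·kiiikiiikikiiiki.

iikikiiikikiiikiiikikiiiki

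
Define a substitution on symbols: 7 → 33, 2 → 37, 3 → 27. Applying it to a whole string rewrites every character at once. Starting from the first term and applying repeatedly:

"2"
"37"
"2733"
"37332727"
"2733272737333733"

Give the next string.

37332727373337332733272727332727

Replace each of the 16 characters of 2733272737333733 in place — 37 33 27 27 37 33 37 33 27 33 27 27 27 33 27 27 — and concatenate.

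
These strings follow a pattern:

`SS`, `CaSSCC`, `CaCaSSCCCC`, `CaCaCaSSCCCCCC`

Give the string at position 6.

CaCaCaCaCaSSCCCCCCCCCC

s(k+1) = Ca·s(k)·CC, so each term gains Ca as a prefix and CC as a suffix.
From CaCaCaSSCCCCCC, 2 further steps: CaCaCaSSCCCCCC → CaCaCaCaSSCCCCCCCC → (answer).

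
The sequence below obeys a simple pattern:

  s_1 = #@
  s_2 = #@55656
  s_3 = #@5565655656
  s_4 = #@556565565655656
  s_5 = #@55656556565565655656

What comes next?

Each term is the previous one with 55656 appended.
One more step from #@55656556565565655656 gives the answer.

#@5565655656556565565655656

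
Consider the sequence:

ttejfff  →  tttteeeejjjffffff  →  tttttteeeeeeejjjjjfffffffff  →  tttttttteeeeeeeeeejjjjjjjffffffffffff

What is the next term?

tttttttttteeeeeeeeeeeeejjjjjjjjjfffffffffffffff

The n-th term is 2n t's then 3n-2 e's then 2n-1 j's then 3n f's (n = 1, 2, …).
For the next term, n = 5, so the run lengths are 10, 13, 9, 15.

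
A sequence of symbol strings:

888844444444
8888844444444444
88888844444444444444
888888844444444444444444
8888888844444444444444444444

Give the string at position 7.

888888888844444444444444444444444444

Each string has the form 8^{n+1} 4^{3n-1}, where the shown terms are n = 3, 4, 5, 6, 7.
For term 7, n = 9, so the run lengths are 10, 26.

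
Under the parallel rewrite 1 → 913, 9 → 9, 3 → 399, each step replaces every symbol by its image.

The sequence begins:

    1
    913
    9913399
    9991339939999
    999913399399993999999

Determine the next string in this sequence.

Applying the rule to each of the 21 symbols of 999913399399993999999 gives the pieces 9 9 9 9 913 399 399 9 9 399 9 9 9 9 399 9 9 9 9 9 9, which concatenate to the answer.

9999913399399993999999399999999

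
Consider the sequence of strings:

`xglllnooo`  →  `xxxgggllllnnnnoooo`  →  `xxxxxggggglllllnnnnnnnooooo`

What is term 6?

Reading off run lengths: x runs 1, 3, 5; g runs 1, 3, 5; l runs 3, 4, 5; n runs 1, 4, 7; o runs 3, 4, 5 — each is linear in n (n = 1, 2, …).
Setting n = 6 gives 11, 11, 8, 16, 8 characters in each block.

xxxxxxxxxxxgggggggggggllllllllnnnnnnnnnnnnnnnnoooooooo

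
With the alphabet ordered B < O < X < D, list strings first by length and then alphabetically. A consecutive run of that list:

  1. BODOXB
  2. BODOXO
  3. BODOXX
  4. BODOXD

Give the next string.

Find the rightmost character of BODOXD below D, bump it to the next letter, and reset everything to its right to B.

BODODB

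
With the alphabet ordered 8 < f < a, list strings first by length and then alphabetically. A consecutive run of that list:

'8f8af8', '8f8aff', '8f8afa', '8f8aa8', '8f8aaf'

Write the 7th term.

8ff888

Stepping forward 2 times from 8f8aaf: 8f8aaf → 8f8aaa, then the target.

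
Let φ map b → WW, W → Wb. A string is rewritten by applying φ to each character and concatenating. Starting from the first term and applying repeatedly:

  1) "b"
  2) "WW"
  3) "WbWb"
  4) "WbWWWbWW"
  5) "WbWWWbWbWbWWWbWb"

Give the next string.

WbWWWbWbWbWWWbWWWbWWWbWbWbWWWbWW

Applying the rule to each of the 16 symbols of WbWWWbWbWbWWWbWb gives the pieces Wb WW Wb Wb Wb WW Wb WW Wb WW Wb Wb Wb WW Wb WW, which concatenate to the answer.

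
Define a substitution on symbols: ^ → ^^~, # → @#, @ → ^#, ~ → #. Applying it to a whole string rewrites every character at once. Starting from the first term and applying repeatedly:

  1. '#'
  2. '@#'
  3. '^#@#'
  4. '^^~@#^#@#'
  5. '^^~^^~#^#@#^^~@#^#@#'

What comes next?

^^~^^~#^^~^^~#@#^^~@#^#@#^^~^^~#^#@#^^~@#^#@#

Applying the rule to each of the 20 symbols of ^^~^^~#^#@#^^~@#^#@# gives the pieces ^^~ ^^~ # ^^~ ^^~ # @# ^^~ @# ^# @# ^^~ ^^~ # ^# @# ^^~ @# ^# @#, which concatenate to the answer.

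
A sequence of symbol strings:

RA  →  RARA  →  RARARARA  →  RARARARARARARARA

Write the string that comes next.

Every step duplicates the string.
So the next term is two copies of RARARARARARARARA.

RARARARARARARARARARARARARARARARA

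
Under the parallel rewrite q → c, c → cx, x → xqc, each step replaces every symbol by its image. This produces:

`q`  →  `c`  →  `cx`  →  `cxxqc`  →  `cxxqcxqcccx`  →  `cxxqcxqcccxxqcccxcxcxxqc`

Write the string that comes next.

cxxqcxqcccxxqcccxcxcxxqcxqcccxcxcxxqccxxqccxxqcxqcccx

Applying the rule to each of the 24 symbols of cxxqcxqcccxxqcccxcxcxxqc gives the pieces cx xqc xqc c cx xqc c cx cx cx xqc xqc c cx cx cx xqc cx xqc cx xqc xqc c cx, which concatenate to the answer.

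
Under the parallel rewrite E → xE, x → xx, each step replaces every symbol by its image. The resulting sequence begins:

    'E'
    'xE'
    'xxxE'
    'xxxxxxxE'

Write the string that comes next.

xxxxxxxxxxxxxxxE

Expanding xxxxxxxE: x→xx, x→xx, x→xx, x→xx, x→xx, x→xx, x→xx, E→xE. Concatenated: xx xx xx xx xx xx xx xE.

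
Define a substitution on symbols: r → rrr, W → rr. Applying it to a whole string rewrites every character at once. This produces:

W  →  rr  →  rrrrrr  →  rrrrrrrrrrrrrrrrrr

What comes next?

Replace each of the 18 characters of rrrrrrrrrrrrrrrrrr in place — rrr rrr rrr rrr rrr rrr rrr rrr rrr rrr rrr rrr rrr rrr rrr rrr rrr rrr — and concatenate.

rrrrrrrrrrrrrrrrrrrrrrrrrrrrrrrrrrrrrrrrrrrrrrrrrrrrrr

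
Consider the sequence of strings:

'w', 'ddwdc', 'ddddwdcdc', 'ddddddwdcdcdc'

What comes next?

ddddddddwdcdcdcdc

Each term wraps the previous one in dd on the left and dc on the right.
One more step from ddddddwdcdcdc gives the answer.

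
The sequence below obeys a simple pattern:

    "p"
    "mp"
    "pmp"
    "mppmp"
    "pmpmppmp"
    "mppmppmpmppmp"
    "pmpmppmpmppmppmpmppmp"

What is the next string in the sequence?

mppmppmpmppmppmpmppmpmppmppmpmppmp

From term 3 onward, concatenate the second-to-last term with the last: p·mp = pmp, mp·pmp = mppmp, …
So term 8 is mppmppmpmppmp·pmpmppmpmppmppmpmppmp.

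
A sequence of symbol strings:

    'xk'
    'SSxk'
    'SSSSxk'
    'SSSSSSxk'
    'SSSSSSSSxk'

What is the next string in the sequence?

SSSSSSSSSSxk

The strings grow by a fixed prefix SS each time.
So the next term is SS·SSSSSSSSxk.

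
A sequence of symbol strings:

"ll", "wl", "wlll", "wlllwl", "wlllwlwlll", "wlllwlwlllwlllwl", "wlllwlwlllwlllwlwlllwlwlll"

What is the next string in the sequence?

wlllwlwlllwlllwlwlllwlwlllwlllwlwlllwlllwl

This is a Fibonacci-style word recurrence s(k) = s(k−1)·s(k−2): e.g. wl·ll = wlll.
The next term joins wlllwlwlllwlllwlwlllwlwlll and wlllwlwlllwlllwl.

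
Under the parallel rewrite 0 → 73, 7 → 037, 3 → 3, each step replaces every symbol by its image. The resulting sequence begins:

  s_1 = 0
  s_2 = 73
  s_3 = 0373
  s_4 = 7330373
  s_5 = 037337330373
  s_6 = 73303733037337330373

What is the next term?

Rewriting the 20 symbols of 73303733037337330373 one by one yields 037 3 3 73 3 037 3 3 73 3 037 3 3 037 3 3 73 3 037 3; concatenated:

037337330373373303733037337330373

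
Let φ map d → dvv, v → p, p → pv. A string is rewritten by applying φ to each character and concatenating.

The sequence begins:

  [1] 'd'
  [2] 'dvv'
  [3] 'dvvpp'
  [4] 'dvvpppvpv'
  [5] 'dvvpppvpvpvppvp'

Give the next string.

Rewriting the 15 symbols of dvvpppvpvpvppvp one by one yields dvv p p pv pv pv p pv p pv p pv pv p pv; concatenated:

dvvpppvpvpvppvppvppvpvppv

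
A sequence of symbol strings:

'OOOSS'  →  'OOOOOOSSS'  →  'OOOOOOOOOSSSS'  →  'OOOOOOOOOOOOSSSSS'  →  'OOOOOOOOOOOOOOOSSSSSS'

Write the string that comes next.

Term n consists of 3n O's, followed by n+1 S's (n = 1, 2, …).
Setting n = 6 gives 18, 7 characters in each block.

OOOOOOOOOOOOOOOOOOSSSSSSS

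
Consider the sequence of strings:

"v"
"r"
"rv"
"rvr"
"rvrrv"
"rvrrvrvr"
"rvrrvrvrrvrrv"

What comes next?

rvrrvrvrrvrrvrvrrvrvr

From term 3 onward, concatenate the last term with the second-to-last: r·v = rv, rv·r = rvr, …
Continuing: rvrrvrvrrvrrv · rvrrvrvr gives term 8.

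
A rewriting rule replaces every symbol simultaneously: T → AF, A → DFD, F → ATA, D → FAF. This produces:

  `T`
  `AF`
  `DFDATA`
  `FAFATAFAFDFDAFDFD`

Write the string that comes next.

Rewriting the 17 symbols of FAFATAFAFDFDAFDFD one by one yields ATA DFD ATA DFD AF DFD ATA DFD ATA FAF ATA FAF DFD ATA FAF ATA FAF; concatenated:

ATADFDATADFDAFDFDATADFDATAFAFATAFAFDFDATAFAFATAFAF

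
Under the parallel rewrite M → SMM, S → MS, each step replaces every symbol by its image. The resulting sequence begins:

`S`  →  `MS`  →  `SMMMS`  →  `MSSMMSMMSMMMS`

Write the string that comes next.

SMMMSMSSMMSMMMSSMMSMMMSSMMSMMSMMMS

Applying the rule to each of the 13 symbols of MSSMMSMMSMMMS gives the pieces SMM MS MS SMM SMM MS SMM SMM MS SMM SMM SMM MS, which concatenate to the answer.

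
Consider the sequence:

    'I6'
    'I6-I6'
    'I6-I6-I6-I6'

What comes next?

Every step duplicates the string with '-' between the halves.
One more doubling of I6-I6-I6-I6 gives the answer.

I6-I6-I6-I6-I6-I6-I6-I6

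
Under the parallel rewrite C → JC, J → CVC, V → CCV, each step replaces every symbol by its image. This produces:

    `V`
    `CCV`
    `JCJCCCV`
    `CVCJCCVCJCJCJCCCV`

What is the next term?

Replace each of the 17 characters of CVCJCCVCJCJCJCCCV in place — JC CCV JC CVC JC JC CCV JC CVC JC CVC JC CVC JC JC JC CCV — and concatenate.

JCCCVJCCVCJCJCCCVJCCVCJCCVCJCCVCJCJCJCCCV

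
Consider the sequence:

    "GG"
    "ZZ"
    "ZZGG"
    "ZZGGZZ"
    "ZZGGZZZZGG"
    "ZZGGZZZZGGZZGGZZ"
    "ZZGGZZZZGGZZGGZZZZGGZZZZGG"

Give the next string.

This is a Fibonacci-style word recurrence s(k) = s(k−1)·s(k−2): e.g. ZZ·GG = ZZGG.
The next term joins ZZGGZZZZGGZZGGZZZZGGZZZZGG and ZZGGZZZZGGZZGGZZ.

ZZGGZZZZGGZZGGZZZZGGZZZZGGZZGGZZZZGGZZGGZZ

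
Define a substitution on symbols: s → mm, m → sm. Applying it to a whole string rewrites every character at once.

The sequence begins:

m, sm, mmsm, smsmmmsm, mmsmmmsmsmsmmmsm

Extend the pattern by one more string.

smsmmmsmsmsmmmsmmmsmmmsmsmsmmmsm

φ(mmsmmmsmsmsmmmsm) expands symbol-by-symbol to sm sm mm sm sm sm mm sm mm sm mm sm sm sm mm sm; joining the 16 pieces gives the next term.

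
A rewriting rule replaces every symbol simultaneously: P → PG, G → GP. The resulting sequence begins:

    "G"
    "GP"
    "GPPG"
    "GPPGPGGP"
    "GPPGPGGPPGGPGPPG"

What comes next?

GPPGPGGPPGGPGPPGPGGPGPPGGPPGPGGP

Replace each of the 16 characters of GPPGPGGPPGGPGPPG in place — GP PG PG GP PG GP GP PG PG GP GP PG GP PG PG GP — and concatenate.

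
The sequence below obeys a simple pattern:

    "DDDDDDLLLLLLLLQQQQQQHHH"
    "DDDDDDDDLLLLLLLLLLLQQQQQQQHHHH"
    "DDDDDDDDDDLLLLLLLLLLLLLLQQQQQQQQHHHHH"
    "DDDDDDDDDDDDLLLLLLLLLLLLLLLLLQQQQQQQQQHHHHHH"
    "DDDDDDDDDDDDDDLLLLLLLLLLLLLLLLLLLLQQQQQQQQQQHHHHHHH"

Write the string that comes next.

DDDDDDDDDDDDDDDDLLLLLLLLLLLLLLLLLLLLLLLQQQQQQQQQQQHHHHHHHH

Each string has the form D^{2n} L^{3n-1} Q^{n+3} H^{n}, where the shown terms are n = 3, 4, 5, 6, 7.
Setting n = 8 gives 16, 23, 11, 8 characters in each block.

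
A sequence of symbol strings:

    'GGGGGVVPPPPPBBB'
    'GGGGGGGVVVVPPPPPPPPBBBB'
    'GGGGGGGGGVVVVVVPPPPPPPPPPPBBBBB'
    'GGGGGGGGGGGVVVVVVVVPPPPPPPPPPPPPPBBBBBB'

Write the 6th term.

GGGGGGGGGGGGGGGVVVVVVVVVVVVPPPPPPPPPPPPPPPPPPPPBBBBBBBB

The n-th term is 2n+3 G's then 2n V's then 3n+2 P's then n+2 B's (n = 1, 2, …).
For term 6, n = 6, so the run lengths are 15, 12, 20, 8.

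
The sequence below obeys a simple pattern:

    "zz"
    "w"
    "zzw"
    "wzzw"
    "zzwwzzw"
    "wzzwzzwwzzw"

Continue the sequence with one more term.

zzwwzzwwzzwzzwwzzw

From term 3 onward, concatenate the second-to-last term with the last: zz·w = zzw, w·zzw = wzzw, …
The next term joins zzwwzzw and wzzwzzwwzzw.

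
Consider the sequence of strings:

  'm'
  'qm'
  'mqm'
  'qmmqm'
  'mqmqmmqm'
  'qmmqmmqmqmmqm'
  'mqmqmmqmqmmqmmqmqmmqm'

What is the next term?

This is a Fibonacci-style word recurrence s(k) = s(k−2)·s(k−1): e.g. m·qm = mqm.
So term 8 is qmmqmmqmqmmqm·mqmqmmqmqmmqmmqmqmmqm.

qmmqmmqmqmmqmmqmqmmqmqmmqmmqmqmmqm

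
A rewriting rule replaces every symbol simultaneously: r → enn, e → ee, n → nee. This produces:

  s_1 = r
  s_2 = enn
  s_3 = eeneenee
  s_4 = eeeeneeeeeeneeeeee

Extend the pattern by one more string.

eeeeeeeeneeeeeeeeeeeeeeneeeeeeeeeeeeee

φ(eeeeneeeeeeneeeeee) expands symbol-by-symbol to ee ee ee ee nee ee ee ee ee ee ee nee ee ee ee ee ee ee; joining the 18 pieces gives the next term.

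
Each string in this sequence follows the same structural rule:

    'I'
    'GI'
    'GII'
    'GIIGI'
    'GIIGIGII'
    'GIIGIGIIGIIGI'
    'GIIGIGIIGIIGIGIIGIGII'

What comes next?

This is a Fibonacci-style word recurrence s(k) = s(k−1)·s(k−2): e.g. GI·I = GII.
So term 8 is GIIGIGIIGIIGIGIIGIGII·GIIGIGIIGIIGI.

GIIGIGIIGIIGIGIIGIGIIGIIGIGIIGIIGI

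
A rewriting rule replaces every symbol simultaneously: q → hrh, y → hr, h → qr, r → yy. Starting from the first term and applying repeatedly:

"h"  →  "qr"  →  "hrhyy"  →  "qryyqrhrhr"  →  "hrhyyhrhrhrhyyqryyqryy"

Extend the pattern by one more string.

qryyqrhrhrqryyqryyqryyqrhrhrhrhyyhrhrhrhyyhrhr

Replace each of the 22 characters of hrhyyhrhrhrhyyqryyqryy in place — qr yy qr hr hr qr yy qr yy qr yy qr hr hr hrh yy hr hr hrh yy hr hr — and concatenate.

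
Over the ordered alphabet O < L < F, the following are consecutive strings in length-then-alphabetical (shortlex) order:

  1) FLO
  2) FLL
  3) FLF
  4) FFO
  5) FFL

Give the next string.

FFF

The successor of FFL increments the rightmost position that isn't already F and resets every position after it to O.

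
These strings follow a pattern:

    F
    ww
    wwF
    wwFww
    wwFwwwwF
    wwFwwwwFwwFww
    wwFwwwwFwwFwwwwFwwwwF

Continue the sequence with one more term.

wwFwwwwFwwFwwwwFwwwwFwwFwwwwFwwFww

This is a Fibonacci-style word recurrence s(k) = s(k−1)·s(k−2): e.g. ww·F = wwF.
Continuing: wwFwwwwFwwFwwwwFwwwwF · wwFwwwwFwwFww gives term 8.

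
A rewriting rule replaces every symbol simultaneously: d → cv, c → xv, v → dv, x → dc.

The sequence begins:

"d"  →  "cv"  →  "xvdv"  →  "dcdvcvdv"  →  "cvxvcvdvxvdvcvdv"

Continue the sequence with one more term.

xvdvdcdvxvdvcvdvdcdvcvdvxvdvcvdv

Replace each of the 16 characters of cvxvcvdvxvdvcvdv in place — xv dv dc dv xv dv cv dv dc dv cv dv xv dv cv dv — and concatenate.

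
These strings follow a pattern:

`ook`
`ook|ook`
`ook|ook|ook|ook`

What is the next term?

ook|ook|ook|ook|ook|ook|ook|ook

Each string is two copies of the previous one joined by '|'.
One more doubling of ook|ook|ook|ook gives the answer.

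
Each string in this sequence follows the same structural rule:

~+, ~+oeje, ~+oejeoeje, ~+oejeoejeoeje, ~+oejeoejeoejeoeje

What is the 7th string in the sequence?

The strings grow by a fixed suffix oeje each time.
From ~+oejeoejeoejeoeje, 2 further steps: ~+oejeoejeoejeoeje → ~+oejeoejeoejeoejeoeje → (answer).

~+oejeoejeoejeoejeoejeoeje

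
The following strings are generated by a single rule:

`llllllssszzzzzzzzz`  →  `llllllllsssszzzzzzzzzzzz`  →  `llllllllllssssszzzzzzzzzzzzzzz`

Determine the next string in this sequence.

Each string has the form l^{2n} s^{n} z^{3n}, where the shown terms are n = 3, 4, 5.
For the next term, n = 6, so the run lengths are 12, 6, 18.

llllllllllllsssssszzzzzzzzzzzzzzzzzz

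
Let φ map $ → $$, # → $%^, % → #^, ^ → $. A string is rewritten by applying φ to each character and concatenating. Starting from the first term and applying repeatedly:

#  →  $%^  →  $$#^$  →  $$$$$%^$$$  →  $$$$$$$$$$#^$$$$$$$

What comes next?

$$$$$$$$$$$$$$$$$$$$$%^$$$$$$$$$$$$$$$

Applying the rule to each of the 19 symbols of $$$$$$$$$$#^$$$$$$$ gives the pieces $$ $$ $$ $$ $$ $$ $$ $$ $$ $$ $%^ $ $$ $$ $$ $$ $$ $$ $$, which concatenate to the answer.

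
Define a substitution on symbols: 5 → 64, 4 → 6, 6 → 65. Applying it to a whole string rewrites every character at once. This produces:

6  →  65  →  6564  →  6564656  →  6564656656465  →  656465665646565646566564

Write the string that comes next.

Rewriting the 24 symbols of 656465665646565646566564 one by one yields 65 64 65 6 65 64 65 65 64 65 6 65 64 65 64 65 6 65 64 65 65 64 65 6; concatenated:

65646566564656564656656465646566564656564656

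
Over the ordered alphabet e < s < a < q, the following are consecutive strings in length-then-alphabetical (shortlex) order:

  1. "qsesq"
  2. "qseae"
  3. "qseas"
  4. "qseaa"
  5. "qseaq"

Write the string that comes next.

qseqe

The successor of qseaq increments the rightmost position that isn't already q and resets every position after it to e.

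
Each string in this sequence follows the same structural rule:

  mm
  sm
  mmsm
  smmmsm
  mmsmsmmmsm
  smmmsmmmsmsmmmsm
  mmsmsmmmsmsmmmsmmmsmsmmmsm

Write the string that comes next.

Each term (from the third on) is the two preceding terms concatenated in order: term 3 = mm·sm = mmsm.
The next term joins smmmsmmmsmsmmmsm and mmsmsmmmsmsmmmsmmmsmsmmmsm.

smmmsmmmsmsmmmsmmmsmsmmmsmsmmmsmmmsmsmmmsm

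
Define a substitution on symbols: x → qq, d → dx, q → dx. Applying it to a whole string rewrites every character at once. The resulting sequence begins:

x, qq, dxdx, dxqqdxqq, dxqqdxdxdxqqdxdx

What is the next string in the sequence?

Replace each of the 16 characters of dxqqdxdxdxqqdxdx in place — dx qq dx dx dx qq dx qq dx qq dx dx dx qq dx qq — and concatenate.

dxqqdxdxdxqqdxqqdxqqdxdxdxqqdxqq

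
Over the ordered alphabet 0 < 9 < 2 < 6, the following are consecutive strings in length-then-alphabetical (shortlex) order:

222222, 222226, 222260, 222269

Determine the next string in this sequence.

Find the rightmost character of 222269 below 6, bump it to the next letter, and reset everything to its right to 0.

222262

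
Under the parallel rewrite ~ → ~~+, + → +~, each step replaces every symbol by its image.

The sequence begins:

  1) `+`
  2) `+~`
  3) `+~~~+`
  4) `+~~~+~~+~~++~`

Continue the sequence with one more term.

Rewriting the 13 symbols of +~~~+~~+~~++~ one by one yields +~ ~~+ ~~+ ~~+ +~ ~~+ ~~+ +~ ~~+ ~~+ +~ +~ ~~+; concatenated:

+~~~+~~+~~++~~~+~~++~~~+~~++~+~~~+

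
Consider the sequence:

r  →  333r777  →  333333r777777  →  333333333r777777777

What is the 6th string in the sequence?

Every step adds 333 to the front and 777 to the end of the previous string.
From 333333333r777777777, 2 further steps: 333333333r777777777 → 333333333333r777777777777 → (answer).

333333333333333r777777777777777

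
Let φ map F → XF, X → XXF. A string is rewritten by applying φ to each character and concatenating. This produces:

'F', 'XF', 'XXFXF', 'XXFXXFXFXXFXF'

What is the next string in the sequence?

Rewriting the 13 symbols of XXFXXFXFXXFXF one by one yields XXF XXF XF XXF XXF XF XXF XF XXF XXF XF XXF XF; concatenated:

XXFXXFXFXXFXXFXFXXFXFXXFXXFXFXXFXF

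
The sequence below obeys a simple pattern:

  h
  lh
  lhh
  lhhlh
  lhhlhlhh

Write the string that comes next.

Each term (from the third on) is the previous term followed by the one before it: term 3 = lh·h = lhh.
Continuing: lhhlhlhh · lhhlh gives term 6.

lhhlhlhhlhhlh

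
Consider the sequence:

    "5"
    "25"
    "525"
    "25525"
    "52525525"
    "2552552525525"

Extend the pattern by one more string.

525255252552552525525

This is a Fibonacci-style word recurrence s(k) = s(k−2)·s(k−1): e.g. 5·25 = 525.
So term 7 is 52525525·2552552525525.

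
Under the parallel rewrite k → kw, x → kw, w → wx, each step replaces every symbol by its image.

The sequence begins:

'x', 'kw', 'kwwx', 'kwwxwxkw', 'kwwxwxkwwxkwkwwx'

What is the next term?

Rewriting the 16 symbols of kwwxwxkwwxkwkwwx one by one yields kw wx wx kw wx kw kw wx wx kw kw wx kw wx wx kw; concatenated:

kwwxwxkwwxkwkwwxwxkwkwwxkwwxwxkw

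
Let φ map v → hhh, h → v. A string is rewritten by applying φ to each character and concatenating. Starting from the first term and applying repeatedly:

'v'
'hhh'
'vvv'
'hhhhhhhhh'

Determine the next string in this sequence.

vvvvvvvvv

Rewriting each symbol of hhhhhhhhh: h→v, h→v, h→v, h→v, h→v, h→v, h→v, h→v, h→v, which concatenates to v v v v v v v v v.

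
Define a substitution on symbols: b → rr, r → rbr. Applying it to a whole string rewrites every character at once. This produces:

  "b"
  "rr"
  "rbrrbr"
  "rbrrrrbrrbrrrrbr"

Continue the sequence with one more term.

Applying the rule to each of the 16 symbols of rbrrrrbrrbrrrrbr gives the pieces rbr rr rbr rbr rbr rbr rr rbr rbr rr rbr rbr rbr rbr rr rbr, which concatenate to the answer.

rbrrrrbrrbrrbrrbrrrrbrrbrrrrbrrbrrbrrbrrrrbr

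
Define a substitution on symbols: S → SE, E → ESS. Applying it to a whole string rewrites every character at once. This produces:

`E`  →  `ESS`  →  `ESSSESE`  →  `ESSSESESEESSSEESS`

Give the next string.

ESSSESESEESSSEESSSEESSESSSESESEESSESSSESE

Replace each of the 17 characters of ESSSESESEESSSEESS in place — ESS SE SE SE ESS SE ESS SE ESS ESS SE SE SE ESS ESS SE SE — and concatenate.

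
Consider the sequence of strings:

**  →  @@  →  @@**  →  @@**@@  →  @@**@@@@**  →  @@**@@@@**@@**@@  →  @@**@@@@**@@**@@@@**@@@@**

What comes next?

@@**@@@@**@@**@@@@**@@@@**@@**@@@@**@@**@@

From term 3 onward, concatenate the last term with the second-to-last: @@·** = @@**, @@**·@@ = @@**@@, …
The next term joins @@**@@@@**@@**@@@@**@@@@** and @@**@@@@**@@**@@.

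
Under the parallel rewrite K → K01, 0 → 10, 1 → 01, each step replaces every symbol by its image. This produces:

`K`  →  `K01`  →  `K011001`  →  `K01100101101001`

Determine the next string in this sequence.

Rewriting the 15 symbols of K01100101101001 one by one yields K01 10 01 01 10 10 01 10 01 01 10 01 10 10 01; concatenated:

K011001011010011001011001101001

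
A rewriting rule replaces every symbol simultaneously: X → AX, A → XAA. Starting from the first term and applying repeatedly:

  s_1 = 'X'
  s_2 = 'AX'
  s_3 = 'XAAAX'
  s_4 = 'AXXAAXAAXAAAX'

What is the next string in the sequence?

Replace each of the 13 characters of AXXAAXAAXAAAX in place — XAA AX AX XAA XAA AX XAA XAA AX XAA XAA XAA AX — and concatenate.

XAAAXAXXAAXAAAXXAAXAAAXXAAXAAXAAAX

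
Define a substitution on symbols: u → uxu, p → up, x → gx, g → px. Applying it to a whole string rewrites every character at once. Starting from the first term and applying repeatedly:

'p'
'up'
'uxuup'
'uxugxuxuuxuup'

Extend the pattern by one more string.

Applying the rule to each of the 13 symbols of uxugxuxuuxuup gives the pieces uxu gx uxu px gx uxu gx uxu uxu gx uxu uxu up, which concatenate to the answer.

uxugxuxupxgxuxugxuxuuxugxuxuuxuup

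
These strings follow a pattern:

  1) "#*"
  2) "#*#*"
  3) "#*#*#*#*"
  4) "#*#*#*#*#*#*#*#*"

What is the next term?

s(k+1) = s(k)·s(k) — each term doubles the last.
So the next term is two copies of #*#*#*#*#*#*#*#*.

#*#*#*#*#*#*#*#*#*#*#*#*#*#*#*#*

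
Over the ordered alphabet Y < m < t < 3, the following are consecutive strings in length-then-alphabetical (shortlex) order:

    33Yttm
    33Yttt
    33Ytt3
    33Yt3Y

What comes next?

Treat 33Yt3Y as a base-4 numeral over the given alphabet and add one, carrying through any trailing 3's.

33Yt3m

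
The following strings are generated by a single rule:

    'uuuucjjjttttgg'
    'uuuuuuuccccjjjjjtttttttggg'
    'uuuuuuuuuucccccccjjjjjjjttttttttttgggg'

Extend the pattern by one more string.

Term n consists of 3n+1 u's, followed by 3n-2 c's, followed by 2n+1 j's, followed by 3n+1 t's, followed by n+1 g's (n = 1, 2, …).
At n = 4 the blocks have lengths 13, 10, 9, 13, 5.

uuuuuuuuuuuuuccccccccccjjjjjjjjjtttttttttttttggggg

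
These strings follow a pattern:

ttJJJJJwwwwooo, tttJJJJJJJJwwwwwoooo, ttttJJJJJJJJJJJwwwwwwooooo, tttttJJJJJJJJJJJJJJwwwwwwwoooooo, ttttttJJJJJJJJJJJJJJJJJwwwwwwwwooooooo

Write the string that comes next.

Each string has the form t^{n} J^{3n-1} w^{n+2} o^{n+1}, where the shown terms are n = 2, 3, 4, 5, 6.
For the next term, n = 7, so the run lengths are 7, 20, 9, 8.

tttttttJJJJJJJJJJJJJJJJJJJJwwwwwwwwwoooooooo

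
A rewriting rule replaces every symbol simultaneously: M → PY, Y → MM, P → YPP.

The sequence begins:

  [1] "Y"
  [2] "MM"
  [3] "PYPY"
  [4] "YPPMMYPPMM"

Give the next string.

MMYPPYPPPYPYMMYPPYPPPYPY

Apply φ to YPPMMYPPMM symbol by symbol: Y→MM, P→YPP, P→YPP, M→PY, M→PY, Y→MM, P→YPP, P→YPP, M→PY, M→PY; joined: MM YPP YPP PY PY MM YPP YPP PY PY.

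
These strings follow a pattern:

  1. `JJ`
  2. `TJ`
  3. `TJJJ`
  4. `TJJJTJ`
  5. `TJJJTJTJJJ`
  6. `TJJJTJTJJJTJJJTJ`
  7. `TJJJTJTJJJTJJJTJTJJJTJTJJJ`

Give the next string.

This is a Fibonacci-style word recurrence s(k) = s(k−1)·s(k−2): e.g. TJ·JJ = TJJJ.
The next term joins TJJJTJTJJJTJJJTJTJJJTJTJJJ and TJJJTJTJJJTJJJTJ.

TJJJTJTJJJTJJJTJTJJJTJTJJJTJJJTJTJJJTJJJTJ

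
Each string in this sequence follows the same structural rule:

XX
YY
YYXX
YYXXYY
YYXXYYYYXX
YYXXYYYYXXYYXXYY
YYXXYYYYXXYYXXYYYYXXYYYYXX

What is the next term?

From term 3 onward, concatenate the last term with the second-to-last: YY·XX = YYXX, YYXX·YY = YYXXYY, …
The next term joins YYXXYYYYXXYYXXYYYYXXYYYYXX and YYXXYYYYXXYYXXYY.

YYXXYYYYXXYYXXYYYYXXYYYYXXYYXXYYYYXXYYXXYY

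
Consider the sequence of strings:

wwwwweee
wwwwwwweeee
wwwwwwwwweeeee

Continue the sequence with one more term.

Term n consists of 2n+1 w's, followed by n+1 e's, where the shown terms are n = 2, 3, 4.
For the next term, n = 5, so the run lengths are 11, 6.

wwwwwwwwwwweeeeee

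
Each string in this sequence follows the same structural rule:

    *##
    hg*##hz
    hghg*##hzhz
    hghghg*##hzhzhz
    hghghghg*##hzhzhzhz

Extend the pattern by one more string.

s(k+1) = hg·s(k)·hz, so each term gains hg as a prefix and hz as a suffix.
Applying this once more to hghghghg*##hzhzhzhz:

hghghghghg*##hzhzhzhzhz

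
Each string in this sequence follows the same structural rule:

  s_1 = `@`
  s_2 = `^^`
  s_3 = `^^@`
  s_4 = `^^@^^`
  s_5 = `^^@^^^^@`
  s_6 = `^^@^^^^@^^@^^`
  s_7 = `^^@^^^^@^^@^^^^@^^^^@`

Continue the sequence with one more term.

^^@^^^^@^^@^^^^@^^^^@^^@^^^^@^^@^^

Each term (from the third on) is the previous term followed by the one before it: term 3 = ^^·@ = ^^@.
So term 8 is ^^@^^^^@^^@^^^^@^^^^@·^^@^^^^@^^@^^.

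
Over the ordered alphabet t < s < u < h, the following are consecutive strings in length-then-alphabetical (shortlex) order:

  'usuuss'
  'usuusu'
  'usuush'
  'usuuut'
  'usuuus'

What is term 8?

Advancing 3 positions from usuuus through usuuus → usuuuu → usuuuh reaches term 8.

usuuht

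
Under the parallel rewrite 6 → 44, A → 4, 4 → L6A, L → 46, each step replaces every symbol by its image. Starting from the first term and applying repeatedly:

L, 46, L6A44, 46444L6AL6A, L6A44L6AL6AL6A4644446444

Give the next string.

Rewriting the 24 symbols of L6A44L6AL6AL6A4644446444 one by one yields 46 44 4 L6A L6A 46 44 4 46 44 4 46 44 4 L6A 44 L6A L6A L6A L6A 44 L6A L6A L6A; concatenated:

46444L6AL6A464444644446444L6A44L6AL6AL6AL6A44L6AL6AL6A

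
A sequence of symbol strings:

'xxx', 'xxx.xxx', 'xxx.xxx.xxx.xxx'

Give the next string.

Each string is two copies of the previous one joined by '.'.
So the next term is two copies of xxx.xxx.xxx.xxx with '.' between the halves.

xxx.xxx.xxx.xxx.xxx.xxx.xxx.xxx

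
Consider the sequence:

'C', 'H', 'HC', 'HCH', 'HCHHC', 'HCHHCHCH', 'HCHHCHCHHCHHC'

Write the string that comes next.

Each term (from the third on) is the previous term followed by the one before it: term 3 = H·C = HC.
The next term joins HCHHCHCHHCHHC and HCHHCHCH.

HCHHCHCHHCHHCHCHHCHCH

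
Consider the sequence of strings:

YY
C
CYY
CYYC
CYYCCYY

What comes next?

CYYCCYYCYYC

From term 3 onward, concatenate the last term with the second-to-last: C·YY = CYY, CYY·C = CYYC, …
The next term joins CYYCCYY and CYYC.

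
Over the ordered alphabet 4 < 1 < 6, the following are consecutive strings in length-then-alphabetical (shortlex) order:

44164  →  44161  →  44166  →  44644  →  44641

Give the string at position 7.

44614

Advancing 2 positions from 44641 through 44641 → 44646 reaches term 7.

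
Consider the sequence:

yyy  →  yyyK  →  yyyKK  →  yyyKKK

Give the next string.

Each term is the previous one with K appended.
So the next term is yyyKKK·K.

yyyKKKK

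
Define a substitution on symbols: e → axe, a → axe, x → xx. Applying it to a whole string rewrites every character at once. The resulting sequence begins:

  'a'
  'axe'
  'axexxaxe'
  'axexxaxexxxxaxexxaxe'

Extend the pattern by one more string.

Rewriting the 20 symbols of axexxaxexxxxaxexxaxe one by one yields axe xx axe xx xx axe xx axe xx xx xx xx axe xx axe xx xx axe xx axe; concatenated:

axexxaxexxxxaxexxaxexxxxxxxxaxexxaxexxxxaxexxaxe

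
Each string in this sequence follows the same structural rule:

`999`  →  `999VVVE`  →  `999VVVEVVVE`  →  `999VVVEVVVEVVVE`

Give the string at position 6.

The strings grow by a fixed suffix VVVE each time.
From 999VVVEVVVEVVVE, 2 further steps: 999VVVEVVVEVVVE → 999VVVEVVVEVVVEVVVE → (answer).

999VVVEVVVEVVVEVVVEVVVE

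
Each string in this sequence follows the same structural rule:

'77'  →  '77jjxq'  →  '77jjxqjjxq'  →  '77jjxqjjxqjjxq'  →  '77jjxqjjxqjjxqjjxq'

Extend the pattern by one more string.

Every step adds jjxq to the end: s(k+1) = s(k)·jjxq.
One more step from 77jjxqjjxqjjxqjjxq gives the answer.

77jjxqjjxqjjxqjjxqjjxq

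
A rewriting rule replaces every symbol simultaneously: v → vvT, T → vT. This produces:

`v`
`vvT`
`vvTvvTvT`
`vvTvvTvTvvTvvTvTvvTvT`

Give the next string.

Rewriting the 21 symbols of vvTvvTvTvvTvvTvTvvTvT one by one yields vvT vvT vT vvT vvT vT vvT vT vvT vvT vT vvT vvT vT vvT vT vvT vvT vT vvT vT; concatenated:

vvTvvTvTvvTvvTvTvvTvTvvTvvTvTvvTvvTvTvvTvTvvTvvTvTvvTvT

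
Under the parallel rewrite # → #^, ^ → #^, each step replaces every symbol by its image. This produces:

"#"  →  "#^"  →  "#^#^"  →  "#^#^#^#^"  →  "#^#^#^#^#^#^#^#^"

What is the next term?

#^#^#^#^#^#^#^#^#^#^#^#^#^#^#^#^

Replace each of the 16 characters of #^#^#^#^#^#^#^#^ in place — #^ #^ #^ #^ #^ #^ #^ #^ #^ #^ #^ #^ #^ #^ #^ #^ — and concatenate.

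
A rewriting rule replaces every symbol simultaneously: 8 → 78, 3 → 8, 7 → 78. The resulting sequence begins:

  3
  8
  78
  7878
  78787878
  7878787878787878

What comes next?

78787878787878787878787878787878

Applying the rule to each of the 16 symbols of 7878787878787878 gives the pieces 78 78 78 78 78 78 78 78 78 78 78 78 78 78 78 78, which concatenate to the answer.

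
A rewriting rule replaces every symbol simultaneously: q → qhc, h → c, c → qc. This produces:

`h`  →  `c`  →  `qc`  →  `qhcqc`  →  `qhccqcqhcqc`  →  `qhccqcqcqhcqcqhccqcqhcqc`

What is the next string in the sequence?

Rewriting the 24 symbols of qhccqcqcqhcqcqhccqcqhcqc one by one yields qhc c qc qc qhc qc qhc qc qhc c qc qhc qc qhc c qc qc qhc qc qhc c qc qhc qc; concatenated:

qhccqcqcqhcqcqhcqcqhccqcqhcqcqhccqcqcqhcqcqhccqcqhcqc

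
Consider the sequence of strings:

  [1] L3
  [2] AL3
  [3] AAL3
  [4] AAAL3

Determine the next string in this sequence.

The strings grow by a fixed prefix A each time.
Applying this once more to AAAL3:

AAAAL3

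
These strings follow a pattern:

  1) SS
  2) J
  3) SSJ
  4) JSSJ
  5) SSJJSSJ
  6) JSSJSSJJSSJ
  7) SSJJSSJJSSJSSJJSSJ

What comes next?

This is a Fibonacci-style word recurrence s(k) = s(k−2)·s(k−1): e.g. SS·J = SSJ.
The next term joins JSSJSSJJSSJ and SSJJSSJJSSJSSJJSSJ.

JSSJSSJJSSJSSJJSSJJSSJSSJJSSJ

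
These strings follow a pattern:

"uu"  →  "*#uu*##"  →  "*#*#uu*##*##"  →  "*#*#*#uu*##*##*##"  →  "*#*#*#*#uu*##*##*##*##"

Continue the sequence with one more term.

Each term wraps the previous one in *# on the left and *## on the right.
Applying this once more to *#*#*#*#uu*##*##*##*##:

*#*#*#*#*#uu*##*##*##*##*##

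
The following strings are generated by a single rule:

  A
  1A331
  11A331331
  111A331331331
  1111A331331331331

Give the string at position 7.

Each term wraps the previous one in 1 on the left and 331 on the right.
From 1111A331331331331, 2 further steps: 1111A331331331331 → 11111A331331331331331 → (answer).

111111A331331331331331331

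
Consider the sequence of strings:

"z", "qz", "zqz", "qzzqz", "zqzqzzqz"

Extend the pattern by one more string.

qzzqzzqzqzzqz

Each term (from the third on) is the two preceding terms concatenated in order: term 3 = z·qz = zqz.
The next term joins qzzqz and zqzqzzqz.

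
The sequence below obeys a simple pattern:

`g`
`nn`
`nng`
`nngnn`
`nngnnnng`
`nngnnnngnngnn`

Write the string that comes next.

Each term (from the third on) is the previous term followed by the one before it: term 3 = nn·g = nng.
The next term joins nngnnnngnngnn and nngnnnng.

nngnnnngnngnnnngnnnng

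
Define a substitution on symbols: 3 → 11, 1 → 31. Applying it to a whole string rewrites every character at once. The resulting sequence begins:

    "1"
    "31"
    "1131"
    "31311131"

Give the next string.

1131113131311131

Apply φ to 31311131 symbol by symbol: 3→11, 1→31, 3→11, 1→31, 1→31, 1→31, 3→11, 1→31; joined: 11 31 11 31 31 31 11 31.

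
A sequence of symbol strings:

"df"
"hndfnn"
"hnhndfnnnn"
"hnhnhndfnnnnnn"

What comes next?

Every step adds hn to the front and nn to the end of the previous string.
One more step from hnhnhndfnnnnnn gives the answer.

hnhnhnhndfnnnnnnnn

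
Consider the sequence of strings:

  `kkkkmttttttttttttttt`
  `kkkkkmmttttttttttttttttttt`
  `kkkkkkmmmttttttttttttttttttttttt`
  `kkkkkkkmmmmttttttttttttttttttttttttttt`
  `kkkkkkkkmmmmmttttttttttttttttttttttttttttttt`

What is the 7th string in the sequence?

kkkkkkkkkkmmmmmmmttttttttttttttttttttttttttttttttttttttt

Each string has the form k^{n+1} m^{n-2} t^{4n+3}, where the shown terms are n = 3, 4, 5, 6, 7.
At n = 9 the blocks have lengths 10, 7, 39.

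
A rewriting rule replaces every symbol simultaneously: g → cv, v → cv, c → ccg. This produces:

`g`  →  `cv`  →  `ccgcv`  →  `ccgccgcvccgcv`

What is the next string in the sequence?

ccgccgcvccgccgcvccgcvccgccgcvccgcv

φ(ccgccgcvccgcv) expands symbol-by-symbol to ccg ccg cv ccg ccg cv ccg cv ccg ccg cv ccg cv; joining the 13 pieces gives the next term.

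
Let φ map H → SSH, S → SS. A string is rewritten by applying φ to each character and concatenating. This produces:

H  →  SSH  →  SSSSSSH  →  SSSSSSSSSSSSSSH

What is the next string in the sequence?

SSSSSSSSSSSSSSSSSSSSSSSSSSSSSSH

φ(SSSSSSSSSSSSSSH) expands symbol-by-symbol to SS SS SS SS SS SS SS SS SS SS SS SS SS SS SSH; joining the 15 pieces gives the next term.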